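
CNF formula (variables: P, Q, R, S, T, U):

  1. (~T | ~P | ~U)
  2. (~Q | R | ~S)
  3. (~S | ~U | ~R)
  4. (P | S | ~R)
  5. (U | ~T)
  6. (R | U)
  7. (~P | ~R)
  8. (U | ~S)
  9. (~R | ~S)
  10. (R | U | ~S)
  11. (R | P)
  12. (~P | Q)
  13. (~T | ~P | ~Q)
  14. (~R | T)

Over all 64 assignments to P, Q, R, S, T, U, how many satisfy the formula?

1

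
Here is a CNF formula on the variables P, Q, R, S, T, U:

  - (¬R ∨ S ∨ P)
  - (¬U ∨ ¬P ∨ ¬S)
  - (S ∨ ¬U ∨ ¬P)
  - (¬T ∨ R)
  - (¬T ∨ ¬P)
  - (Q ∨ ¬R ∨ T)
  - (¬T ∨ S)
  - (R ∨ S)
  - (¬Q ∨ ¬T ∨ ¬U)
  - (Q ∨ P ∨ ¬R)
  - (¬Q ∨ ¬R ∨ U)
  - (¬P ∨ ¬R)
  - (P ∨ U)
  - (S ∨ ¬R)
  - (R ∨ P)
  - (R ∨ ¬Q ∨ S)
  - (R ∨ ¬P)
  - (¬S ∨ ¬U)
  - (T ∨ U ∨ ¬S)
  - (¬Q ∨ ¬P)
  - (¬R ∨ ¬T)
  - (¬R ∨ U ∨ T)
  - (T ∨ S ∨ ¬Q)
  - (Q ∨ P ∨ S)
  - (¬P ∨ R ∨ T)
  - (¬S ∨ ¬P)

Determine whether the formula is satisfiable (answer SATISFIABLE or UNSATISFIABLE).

R = True:
  propagation gives P=False, S=True, Q=True, U=True; an empty clause results — contradiction.
R = False:
  propagation gives T=False, S=True, P=True; an empty clause results — contradiction.
Every branch closes, so no satisfying assignment exists.

UNSATISFIABLE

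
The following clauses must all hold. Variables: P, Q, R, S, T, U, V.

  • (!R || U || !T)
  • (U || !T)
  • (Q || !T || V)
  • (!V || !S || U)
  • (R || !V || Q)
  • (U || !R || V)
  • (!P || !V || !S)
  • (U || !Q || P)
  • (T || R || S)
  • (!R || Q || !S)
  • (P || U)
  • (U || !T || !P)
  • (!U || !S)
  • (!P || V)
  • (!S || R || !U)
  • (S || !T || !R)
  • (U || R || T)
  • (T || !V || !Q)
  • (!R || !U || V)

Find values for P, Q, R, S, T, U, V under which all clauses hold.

Set P = False and propagate.
  then U is forced to True.
  then S is forced to False.
Try Q = False.
Try R = True.
  then T is forced to False.
  then V is forced to True.

P=False  Q=False  R=True  S=False  T=False  U=True  V=True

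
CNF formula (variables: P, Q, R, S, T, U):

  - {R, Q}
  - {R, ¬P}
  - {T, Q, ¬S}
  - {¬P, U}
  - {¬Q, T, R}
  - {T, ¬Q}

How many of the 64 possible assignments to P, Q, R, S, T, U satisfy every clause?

19

Case analysis on Q and R:
  Q=T, R=T: S free; 3 ways for (P,T,U) × 2^1 = 6.
  Q=T, R=F: remaining (P,S,T,U) ∈ {(F,F,T,F); (F,F,T,T); (F,T,T,F); (F,T,T,T)} — 4.
  Q=F, R=T: 9 of the 16 assignments to (P,S,T,U) work.
  Q=F, R=F: a clause becomes empty — 0.
Total: 6 + 4 + 9 + 0 = 19.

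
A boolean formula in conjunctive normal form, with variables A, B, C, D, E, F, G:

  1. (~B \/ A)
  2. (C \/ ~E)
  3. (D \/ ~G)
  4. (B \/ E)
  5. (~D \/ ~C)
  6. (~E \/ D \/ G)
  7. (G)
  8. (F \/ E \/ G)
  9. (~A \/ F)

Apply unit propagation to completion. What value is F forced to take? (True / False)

Unit clause (G) sets G = True.
(~G \/ D) with G = True leaves only D, so D = True.
From (~D \/ ~C) and D = True: C = False.
(C \/ ~E) with C = False leaves only ~E, so E = False.
(E \/ B): since E = False, the clause reduces to (B). B = True.
From (~B \/ A) and B = True: A = True.
In (F \/ ~A), ~A is now false; F must hold, so F = True.

True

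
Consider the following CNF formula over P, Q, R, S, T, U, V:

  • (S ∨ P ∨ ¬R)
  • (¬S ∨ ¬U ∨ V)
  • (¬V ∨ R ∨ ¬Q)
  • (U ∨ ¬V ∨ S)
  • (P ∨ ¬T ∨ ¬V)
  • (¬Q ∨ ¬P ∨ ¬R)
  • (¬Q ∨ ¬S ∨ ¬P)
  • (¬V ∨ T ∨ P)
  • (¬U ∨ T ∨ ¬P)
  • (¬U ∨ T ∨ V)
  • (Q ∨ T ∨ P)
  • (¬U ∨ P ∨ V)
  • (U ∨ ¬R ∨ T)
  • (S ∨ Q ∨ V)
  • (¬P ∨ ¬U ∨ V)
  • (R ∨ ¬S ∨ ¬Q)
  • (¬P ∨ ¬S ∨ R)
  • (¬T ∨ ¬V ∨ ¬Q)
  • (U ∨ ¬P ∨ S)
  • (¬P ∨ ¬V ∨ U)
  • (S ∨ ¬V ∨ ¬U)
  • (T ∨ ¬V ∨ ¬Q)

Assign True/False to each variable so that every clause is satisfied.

Try P = True.
For the remaining variables, Q = False, R = True, S = True, T = True, U = True, V = True works.

P=True, Q=False, R=True, S=True, T=True, U=True, V=True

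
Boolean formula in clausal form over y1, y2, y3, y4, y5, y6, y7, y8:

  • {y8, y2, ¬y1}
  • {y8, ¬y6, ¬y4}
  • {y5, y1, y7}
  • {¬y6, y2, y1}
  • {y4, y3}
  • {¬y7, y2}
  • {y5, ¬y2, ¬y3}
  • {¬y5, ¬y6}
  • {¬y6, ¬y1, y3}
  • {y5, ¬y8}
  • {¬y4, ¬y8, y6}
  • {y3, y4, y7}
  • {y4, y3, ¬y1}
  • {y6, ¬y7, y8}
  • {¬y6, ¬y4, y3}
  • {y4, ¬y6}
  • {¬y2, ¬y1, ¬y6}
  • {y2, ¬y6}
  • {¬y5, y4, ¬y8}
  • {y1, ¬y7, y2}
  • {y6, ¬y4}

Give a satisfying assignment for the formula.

y1 = F, y2 = T, y3 = T, y4 = F, y5 = T, y6 = F, y7 = F, y8 = F

Branch on y1: take y1 = False.
Try y2 = True.
The remaining clauses are satisfied by y3 = True, y4 = False, y5 = True, y6 = False, y7 = False, y8 = False.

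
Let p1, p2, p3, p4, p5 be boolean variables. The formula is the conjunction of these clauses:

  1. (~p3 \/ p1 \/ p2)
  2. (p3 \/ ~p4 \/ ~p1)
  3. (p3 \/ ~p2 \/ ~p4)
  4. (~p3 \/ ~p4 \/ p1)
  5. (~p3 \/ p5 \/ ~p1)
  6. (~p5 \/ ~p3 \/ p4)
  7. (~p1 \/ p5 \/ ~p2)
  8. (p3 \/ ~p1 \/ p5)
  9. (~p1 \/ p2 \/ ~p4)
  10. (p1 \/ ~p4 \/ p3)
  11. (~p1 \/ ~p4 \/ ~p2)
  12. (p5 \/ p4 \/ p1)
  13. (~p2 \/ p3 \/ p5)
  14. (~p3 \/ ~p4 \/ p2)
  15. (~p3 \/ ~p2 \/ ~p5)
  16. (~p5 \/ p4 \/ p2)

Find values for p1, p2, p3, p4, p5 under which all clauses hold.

p1=1, p2=1, p3=0, p4=0, p5=1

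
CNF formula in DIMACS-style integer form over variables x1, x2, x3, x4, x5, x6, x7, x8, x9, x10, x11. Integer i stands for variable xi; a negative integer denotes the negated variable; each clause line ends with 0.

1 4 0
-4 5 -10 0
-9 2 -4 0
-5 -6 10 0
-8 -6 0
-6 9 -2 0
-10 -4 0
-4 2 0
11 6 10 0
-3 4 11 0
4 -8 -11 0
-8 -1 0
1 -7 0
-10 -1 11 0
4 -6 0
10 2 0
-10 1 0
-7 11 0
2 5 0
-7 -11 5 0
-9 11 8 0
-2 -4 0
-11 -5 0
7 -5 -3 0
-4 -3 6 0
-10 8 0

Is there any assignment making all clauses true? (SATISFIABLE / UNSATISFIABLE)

SATISFIABLE

Pure literal: x3 appears only negated; assign x3 = False.
Branch on x1: take x1 = True.
  then x8 is forced to False.
  then x10 is forced to False.
  then x2 is forced to True.
  then x4 is forced to False.
  then x6 is forced to False.
  then x11 is forced to True.
  then x5 is forced to False.
  then x7 is forced to False.
x9 is now unconstrained; take x9 = False.
So x1=True, x2=True, x3=False, x4=False, x5=False, x6=False, x7=False, x8=False, x9=False, x10=False, x11=True is a satisfying assignment.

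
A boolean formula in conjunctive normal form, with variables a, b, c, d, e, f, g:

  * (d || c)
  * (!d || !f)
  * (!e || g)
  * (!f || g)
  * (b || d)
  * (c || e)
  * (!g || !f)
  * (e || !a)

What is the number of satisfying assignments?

16

Split on d, then e.
  d=T, e=T: forces f=F; g=T; a, b, c free → 2^3 = 8.
  d=T, e=F: remaining (a,b,c,f,g) ∈ {(F,F,T,F,F); (F,F,T,F,T); (F,T,T,F,F); (F,T,T,F,T)} — 4.
  d=F, e=T: remaining (a,b,c,f,g) ∈ {(F,T,T,F,T); (T,T,T,F,T)} — 2.
  d=F, e=F: remaining (a,b,c,f,g) ∈ {(F,T,T,F,F); (F,T,T,F,T)} — 2.
Total: 8 + 4 + 2 + 2 = 16.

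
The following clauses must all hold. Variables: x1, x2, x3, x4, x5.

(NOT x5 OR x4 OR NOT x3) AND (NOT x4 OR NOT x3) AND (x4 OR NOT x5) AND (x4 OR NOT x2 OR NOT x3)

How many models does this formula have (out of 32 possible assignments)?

14

Case analysis on x4 and x3:
  x4=T, x3=T: a clause becomes empty — 0.
  x4=T, x3=F: x1, x2, x5 free → 2^3 = 8.
  x4=F, x3=T: remaining (x1,x2,x5) ∈ {(F,F,F); (T,F,F)} — 2.
  x4=F, x3=F: remaining (x1,x2,x5) ∈ {(F,F,F); (F,T,F); (T,F,F); (T,T,F)} — 4.
Total: 0 + 8 + 2 + 4 = 14.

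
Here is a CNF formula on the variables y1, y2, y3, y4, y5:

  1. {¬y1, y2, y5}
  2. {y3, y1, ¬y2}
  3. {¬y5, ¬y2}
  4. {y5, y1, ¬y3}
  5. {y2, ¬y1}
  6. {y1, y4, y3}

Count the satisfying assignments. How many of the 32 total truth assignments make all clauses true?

Split on y1, then y2.
  y1=1, y2=1: remaining (y3,y4,y5) ∈ {(0,0,0); (0,1,0); (1,0,0); (1,1,0)} — 4.
  y1=1, y2=0: a clause becomes empty — 0.
  y1=0, y2=1: a clause becomes empty — 0.
  y1=0, y2=0: remaining (y3,y4,y5) ∈ {(0,1,0); (0,1,1); (1,0,1); (1,1,1)} — 4.
Total: 4 + 0 + 0 + 4 = 8.

8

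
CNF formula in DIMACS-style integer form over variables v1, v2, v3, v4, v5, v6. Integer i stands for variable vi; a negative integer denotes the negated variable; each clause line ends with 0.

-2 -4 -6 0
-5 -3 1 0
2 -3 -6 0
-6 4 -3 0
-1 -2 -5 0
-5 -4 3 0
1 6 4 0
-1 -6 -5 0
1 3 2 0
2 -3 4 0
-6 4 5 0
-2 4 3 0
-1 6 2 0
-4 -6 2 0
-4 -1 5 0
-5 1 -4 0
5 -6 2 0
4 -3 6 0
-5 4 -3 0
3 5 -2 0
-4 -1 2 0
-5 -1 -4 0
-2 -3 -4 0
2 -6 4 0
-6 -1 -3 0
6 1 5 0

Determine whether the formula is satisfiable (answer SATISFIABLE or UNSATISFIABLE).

v4 = True:
  v1 = True:
    propagation gives v5=True; an empty clause results — contradiction.
  v1 = False:
    propagation gives v5=False, v6=True, v2=False; an empty clause results — contradiction.
v4 = False:
  v6 = True:
    propagation gives v3=False, v5=True, v1=False, v2=True; an empty clause results — contradiction.
  v6 = False:
    propagation gives v1=True, v2=True, v5=False, v3=True; an empty clause results — contradiction.
Every branch closes, so no satisfying assignment exists.

UNSATISFIABLE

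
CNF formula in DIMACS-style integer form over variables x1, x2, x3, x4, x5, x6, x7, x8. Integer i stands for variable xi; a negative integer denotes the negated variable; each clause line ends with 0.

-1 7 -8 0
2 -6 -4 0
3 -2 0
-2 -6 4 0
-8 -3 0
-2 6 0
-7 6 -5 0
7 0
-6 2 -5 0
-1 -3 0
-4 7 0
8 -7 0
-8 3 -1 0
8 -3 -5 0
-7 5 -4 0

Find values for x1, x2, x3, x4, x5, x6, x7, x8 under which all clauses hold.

x1=False, x2=False, x3=False, x4=False, x5=False, x6=True, x7=True, x8=True

Check each clause:
  1. (¬x8 ∨ ¬x1 ∨ x7) — ¬x1 is true.
  2. (x2 ∨ ¬x6 ∨ ¬x4) — ¬x4 is true.
  3. (¬x2 ∨ x3) — ¬x2 is true.
  4. (x4 ∨ ¬x2 ∨ ¬x6) — ¬x2 is true.
  5. (¬x8 ∨ ¬x3) — ¬x3 is true.
  6. (x6 ∨ ¬x2) — x6 is true.
  7. (¬x7 ∨ ¬x5 ∨ x6) — ¬x5 is true.
  8. (x7) — x7 is true.
  9. (¬x6 ∨ x2 ∨ ¬x5) — ¬x5 is true.
  10. (¬x1 ∨ ¬x3) — ¬x3 is true.
  11. (x7 ∨ ¬x4) — ¬x4 is true.
  12. (¬x7 ∨ x8) — x8 is true.
  13. (¬x1 ∨ ¬x8 ∨ x3) — ¬x1 is true.
  14. (¬x3 ∨ ¬x5 ∨ x8) — x8 is true.
  15. (¬x4 ∨ ¬x7 ∨ x5) — ¬x4 is true.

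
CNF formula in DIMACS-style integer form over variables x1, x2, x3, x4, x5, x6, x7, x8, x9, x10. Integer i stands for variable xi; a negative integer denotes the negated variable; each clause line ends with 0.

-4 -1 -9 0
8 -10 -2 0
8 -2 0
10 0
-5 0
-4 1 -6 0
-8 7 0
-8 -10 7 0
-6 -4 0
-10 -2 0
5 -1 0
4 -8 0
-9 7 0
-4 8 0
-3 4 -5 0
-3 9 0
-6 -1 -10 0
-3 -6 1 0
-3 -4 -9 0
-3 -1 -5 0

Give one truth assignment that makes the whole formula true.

x1=F, x2=F, x3=F, x4=F, x5=F, x6=F, x7=F, x8=F, x9=F, x10=T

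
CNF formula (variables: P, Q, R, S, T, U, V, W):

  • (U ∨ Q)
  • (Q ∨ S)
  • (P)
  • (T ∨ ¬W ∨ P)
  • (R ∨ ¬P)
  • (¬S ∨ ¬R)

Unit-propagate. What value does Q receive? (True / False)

(P) is a unit clause: P = True.
From (R ∨ ¬P) and P = True: R = True.
From (¬S ∨ ¬R) and R = True: S = False.
(S ∨ Q) with S = False leaves only Q, so Q = True.

True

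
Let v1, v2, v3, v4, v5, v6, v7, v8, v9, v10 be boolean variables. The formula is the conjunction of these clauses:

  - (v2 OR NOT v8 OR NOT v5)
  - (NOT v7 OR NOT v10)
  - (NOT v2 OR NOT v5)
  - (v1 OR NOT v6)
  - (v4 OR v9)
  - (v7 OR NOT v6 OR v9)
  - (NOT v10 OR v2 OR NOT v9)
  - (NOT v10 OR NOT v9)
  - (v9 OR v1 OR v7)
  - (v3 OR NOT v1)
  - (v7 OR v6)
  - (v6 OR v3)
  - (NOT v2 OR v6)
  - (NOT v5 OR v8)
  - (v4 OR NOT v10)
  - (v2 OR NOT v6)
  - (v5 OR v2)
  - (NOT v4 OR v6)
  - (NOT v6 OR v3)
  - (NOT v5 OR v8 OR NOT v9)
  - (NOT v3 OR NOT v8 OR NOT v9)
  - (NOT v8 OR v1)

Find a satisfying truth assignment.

v1=1, v2=1, v3=1, v4=1, v5=0, v6=1, v7=1, v8=0, v9=0, v10=0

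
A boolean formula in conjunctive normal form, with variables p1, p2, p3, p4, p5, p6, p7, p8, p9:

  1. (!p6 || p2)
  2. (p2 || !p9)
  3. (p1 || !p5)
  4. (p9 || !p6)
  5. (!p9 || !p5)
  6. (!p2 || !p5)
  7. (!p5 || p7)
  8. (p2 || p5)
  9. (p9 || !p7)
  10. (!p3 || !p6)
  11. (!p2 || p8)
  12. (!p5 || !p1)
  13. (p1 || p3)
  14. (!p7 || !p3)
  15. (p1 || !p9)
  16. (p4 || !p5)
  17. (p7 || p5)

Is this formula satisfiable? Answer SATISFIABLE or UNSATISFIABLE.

SATISFIABLE

p4 occurs only positively in the remaining clauses — set p4 = True.
Pure literal: p8 appears only positively; assign p8 = True.
Set p1 = True and propagate.
  then p5 is forced to False.
  then p2 is forced to True.
  then p7 is forced to True.
  then p9 is forced to True.
  then p3 is forced to False.
p6 is now unconstrained; take p6 = True.
Every clause has at least one true literal under this assignment.
So p1=T, p2=T, p3=F, p4=T, p5=F, p6=T, p7=T, p8=T, p9=T is a satisfying assignment.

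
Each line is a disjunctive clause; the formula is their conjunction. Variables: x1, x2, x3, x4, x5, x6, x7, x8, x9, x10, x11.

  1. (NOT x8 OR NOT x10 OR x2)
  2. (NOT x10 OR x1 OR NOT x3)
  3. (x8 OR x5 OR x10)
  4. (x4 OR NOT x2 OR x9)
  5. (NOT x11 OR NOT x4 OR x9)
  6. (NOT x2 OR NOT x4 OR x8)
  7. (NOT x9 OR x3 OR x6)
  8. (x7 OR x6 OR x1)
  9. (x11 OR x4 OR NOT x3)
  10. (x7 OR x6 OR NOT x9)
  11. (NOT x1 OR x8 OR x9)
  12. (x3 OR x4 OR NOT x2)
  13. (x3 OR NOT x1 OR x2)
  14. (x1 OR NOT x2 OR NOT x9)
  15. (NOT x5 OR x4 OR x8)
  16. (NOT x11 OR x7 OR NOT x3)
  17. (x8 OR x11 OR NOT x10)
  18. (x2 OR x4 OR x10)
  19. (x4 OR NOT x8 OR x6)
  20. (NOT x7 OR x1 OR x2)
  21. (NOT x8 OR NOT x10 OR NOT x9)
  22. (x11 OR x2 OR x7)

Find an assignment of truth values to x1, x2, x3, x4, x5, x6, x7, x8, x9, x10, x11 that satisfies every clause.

x1=True, x2=True, x3=False, x4=True, x5=False, x6=True, x7=False, x8=True, x9=True, x10=False, x11=True

Check each clause:
  1. (NOT x8 OR x2 OR NOT x10) — x2 is true.
  2. (NOT x10 OR x1 OR NOT x3) — x1 is true.
  3. (x10 OR x8 OR x5) — x8 is true.
  4. (x4 OR x9 OR NOT x2) — x9 is true.
  5. (NOT x4 OR NOT x11 OR x9) — x9 is true.
  6. (x8 OR NOT x2 OR NOT x4) — x8 is true.
  7. (x3 OR NOT x9 OR x6) — x6 is true.
  8. (x6 OR x1 OR x7) — x1 is true.
  9. (x4 OR x11 OR NOT x3) — x11 is true.
  10. (x6 OR NOT x9 OR x7) — x6 is true.
  11. (NOT x1 OR x8 OR x9) — x8 is true.
  12. (x4 OR NOT x2 OR x3) — x4 is true.
  13. (NOT x1 OR x3 OR x2) — x2 is true.
  14. (NOT x2 OR NOT x9 OR x1) — x1 is true.
  15. (NOT x5 OR x8 OR x4) — x8 is true.
  16. (x7 OR NOT x3 OR NOT x11) — NOT x3 is true.
  17. (x8 OR x11 OR NOT x10) — x8 is true.
  18. (x4 OR x10 OR x2) — x2 is true.
  19. (x6 OR x4 OR NOT x8) — x4 is true.
  20. (NOT x7 OR x1 OR x2) — x1 is true.
  21. (NOT x9 OR NOT x8 OR NOT x10) — NOT x10 is true.
  22. (x2 OR x11 OR x7) — x2 is true.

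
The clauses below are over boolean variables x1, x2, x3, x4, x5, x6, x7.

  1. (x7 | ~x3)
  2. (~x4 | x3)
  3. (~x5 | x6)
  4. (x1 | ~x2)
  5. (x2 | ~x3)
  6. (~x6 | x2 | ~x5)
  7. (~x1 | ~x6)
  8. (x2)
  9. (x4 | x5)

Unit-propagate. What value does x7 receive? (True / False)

(x2) stands alone — x2 = True.
(~x2 | x1) with x2 = True leaves only x1, so x1 = True.
From (~x6 | ~x1) and x1 = True: x6 = False.
(~x5 | x6) with x6 = False leaves only ~x5, so x5 = False.
(x4 | x5): since x5 = False, the clause reduces to (x4). x4 = True.
In (~x4 | x3), ~x4 is now false; x3 must hold, so x3 = True.
(x7 | ~x3) with x3 = True leaves only x7, so x7 = True.

True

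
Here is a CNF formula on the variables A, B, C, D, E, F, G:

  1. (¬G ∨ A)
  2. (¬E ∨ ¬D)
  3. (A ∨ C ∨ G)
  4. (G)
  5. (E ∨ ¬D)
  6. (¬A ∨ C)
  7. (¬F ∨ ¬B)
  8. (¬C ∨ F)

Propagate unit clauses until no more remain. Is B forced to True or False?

False

(G) stands alone — G = True.
From (¬G ∨ A) and G = True: A = True.
(¬A ∨ C): since A = True, the clause reduces to (C). C = True.
From (¬C ∨ F) and C = True: F = True.
From (¬F ∨ ¬B) and F = True: B = False.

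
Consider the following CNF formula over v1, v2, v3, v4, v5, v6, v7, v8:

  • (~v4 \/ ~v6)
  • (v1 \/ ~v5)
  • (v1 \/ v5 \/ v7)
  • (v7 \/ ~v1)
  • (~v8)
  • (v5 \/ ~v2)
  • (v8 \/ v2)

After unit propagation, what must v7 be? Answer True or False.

(~v8) stands alone — v8 = False.
In (v2 \/ v8), v8 is now false; v2 must hold, so v2 = True.
(~v2 \/ v5): since v2 = True, the clause reduces to (v5). v5 = True.
(v1 \/ ~v5): since v5 = True, the clause reduces to (v1). v1 = True.
From (v7 \/ ~v1) and v1 = True: v7 = True.

True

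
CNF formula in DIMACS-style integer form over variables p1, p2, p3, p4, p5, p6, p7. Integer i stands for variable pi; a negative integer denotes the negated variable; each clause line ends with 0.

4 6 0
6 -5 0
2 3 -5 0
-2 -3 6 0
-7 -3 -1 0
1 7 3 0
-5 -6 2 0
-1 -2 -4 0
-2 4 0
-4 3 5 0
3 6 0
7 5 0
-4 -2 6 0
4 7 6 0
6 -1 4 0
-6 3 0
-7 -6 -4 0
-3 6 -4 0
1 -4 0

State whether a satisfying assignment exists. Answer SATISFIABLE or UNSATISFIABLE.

SATISFIABLE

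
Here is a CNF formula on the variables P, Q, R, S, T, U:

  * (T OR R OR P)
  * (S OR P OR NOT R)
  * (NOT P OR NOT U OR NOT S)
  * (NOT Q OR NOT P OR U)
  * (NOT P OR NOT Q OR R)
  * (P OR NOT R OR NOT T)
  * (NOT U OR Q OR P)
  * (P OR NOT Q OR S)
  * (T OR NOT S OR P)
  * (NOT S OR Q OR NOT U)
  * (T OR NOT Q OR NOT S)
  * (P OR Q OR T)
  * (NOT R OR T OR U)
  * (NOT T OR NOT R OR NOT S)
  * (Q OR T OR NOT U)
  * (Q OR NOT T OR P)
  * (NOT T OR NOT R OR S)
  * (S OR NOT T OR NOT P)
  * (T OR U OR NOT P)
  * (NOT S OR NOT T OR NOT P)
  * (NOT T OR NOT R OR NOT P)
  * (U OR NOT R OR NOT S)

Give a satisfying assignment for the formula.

P = False  Q = True  R = False  S = True  T = True  U = True

Set P = False and propagate.
Branch on Q: take Q = True.
  then S is forced to True.
  then T is forced to True.
  then R is forced to False.
U is now unconstrained; take U = True.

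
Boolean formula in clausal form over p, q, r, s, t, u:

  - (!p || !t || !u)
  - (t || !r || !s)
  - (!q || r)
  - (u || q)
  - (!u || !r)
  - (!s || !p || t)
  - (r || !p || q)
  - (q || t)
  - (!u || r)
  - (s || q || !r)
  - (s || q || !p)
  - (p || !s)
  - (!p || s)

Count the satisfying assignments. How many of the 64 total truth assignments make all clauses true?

3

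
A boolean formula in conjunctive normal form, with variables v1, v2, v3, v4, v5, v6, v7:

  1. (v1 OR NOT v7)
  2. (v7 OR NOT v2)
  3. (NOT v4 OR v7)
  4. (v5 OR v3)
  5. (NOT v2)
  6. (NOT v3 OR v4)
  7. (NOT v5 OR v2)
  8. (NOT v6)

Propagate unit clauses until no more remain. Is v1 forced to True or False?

(NOT v2) stands alone — v2 = False.
(v2 OR NOT v5): since v2 = False, the clause reduces to (NOT v5). v5 = False.
(v3 OR v5) with v5 = False leaves only v3, so v3 = True.
From (v4 OR NOT v3) and v3 = True: v4 = True.
From (NOT v4 OR v7) and v4 = True: v7 = True.
From (NOT v7 OR v1) and v7 = True: v1 = True.

True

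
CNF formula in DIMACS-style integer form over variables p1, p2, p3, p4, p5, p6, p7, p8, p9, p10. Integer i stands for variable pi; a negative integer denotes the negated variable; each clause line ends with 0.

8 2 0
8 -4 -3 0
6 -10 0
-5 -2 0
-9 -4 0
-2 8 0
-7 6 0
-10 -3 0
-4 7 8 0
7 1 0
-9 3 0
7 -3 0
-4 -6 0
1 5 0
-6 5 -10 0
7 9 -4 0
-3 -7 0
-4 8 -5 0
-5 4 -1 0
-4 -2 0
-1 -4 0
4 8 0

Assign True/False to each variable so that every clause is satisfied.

p1 = False, p2 = False, p3 = False, p4 = False, p5 = True, p6 = True, p7 = True, p8 = True, p9 = False, p10 = True

Pure literal: p8 appears only positively; assign p8 = True.
Branch on p1: take p1 = False.
  then p7 is forced to True.
  then p6 is forced to True.
  then p4 is forced to False.
  then p5 is forced to True.
  then p2 is forced to False.
  then p3 is forced to False.
  then p9 is forced to False.
p10 is now unconstrained; take p10 = True.
Every clause has at least one true literal under this assignment.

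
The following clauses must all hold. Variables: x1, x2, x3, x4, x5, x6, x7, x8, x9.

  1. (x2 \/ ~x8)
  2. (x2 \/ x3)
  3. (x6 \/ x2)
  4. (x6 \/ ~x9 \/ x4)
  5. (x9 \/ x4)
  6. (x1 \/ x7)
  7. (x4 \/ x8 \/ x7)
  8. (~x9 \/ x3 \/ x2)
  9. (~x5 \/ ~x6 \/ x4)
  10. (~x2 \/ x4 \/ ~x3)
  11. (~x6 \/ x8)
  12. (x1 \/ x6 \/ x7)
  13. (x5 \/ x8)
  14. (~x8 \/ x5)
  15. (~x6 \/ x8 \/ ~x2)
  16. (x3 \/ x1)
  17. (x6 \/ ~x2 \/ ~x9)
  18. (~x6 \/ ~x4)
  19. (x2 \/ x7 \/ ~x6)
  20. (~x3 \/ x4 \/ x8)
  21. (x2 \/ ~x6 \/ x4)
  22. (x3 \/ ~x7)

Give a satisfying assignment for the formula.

x1 = True, x2 = True, x3 = False, x4 = True, x5 = True, x6 = False, x7 = False, x8 = True, x9 = False

x1 occurs only positively in the remaining clauses — set x1 = True.
Branch on x2: take x2 = True.
The remaining clauses are satisfied by x3 = False, x4 = True, x5 = True, x6 = False, x7 = False, x8 = True, x9 = False.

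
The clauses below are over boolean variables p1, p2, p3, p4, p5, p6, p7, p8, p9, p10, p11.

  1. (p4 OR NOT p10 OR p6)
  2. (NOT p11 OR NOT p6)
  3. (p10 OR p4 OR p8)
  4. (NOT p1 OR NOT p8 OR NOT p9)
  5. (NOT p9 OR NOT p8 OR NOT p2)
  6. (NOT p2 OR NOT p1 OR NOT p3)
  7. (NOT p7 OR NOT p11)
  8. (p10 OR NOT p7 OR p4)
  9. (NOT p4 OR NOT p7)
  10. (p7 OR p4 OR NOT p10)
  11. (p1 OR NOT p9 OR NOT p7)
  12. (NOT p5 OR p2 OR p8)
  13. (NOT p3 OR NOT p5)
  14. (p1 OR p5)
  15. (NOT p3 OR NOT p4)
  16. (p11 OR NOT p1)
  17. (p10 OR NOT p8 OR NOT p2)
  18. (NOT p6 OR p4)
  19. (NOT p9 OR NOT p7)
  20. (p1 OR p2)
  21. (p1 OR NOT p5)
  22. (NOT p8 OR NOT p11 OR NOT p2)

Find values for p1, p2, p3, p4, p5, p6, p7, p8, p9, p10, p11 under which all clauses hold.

p1=1, p2=1, p3=0, p4=1, p5=0, p6=0, p7=0, p8=0, p9=1, p10=0, p11=1

p3 occurs only negated in the remaining clauses — set p3 = False.
Try p1 = True.
  then p11 is forced to True.
  then p6 is forced to False.
  then p7 is forced to False.
Set p2 = True and propagate.
  then p8 is forced to False.
The remaining clauses are satisfied by p4 = True, p5 = False, p9 = True, p10 = False.
Check each clause:
  1. (p4 OR NOT p10 OR p6) — p4 is true.
  2. (NOT p6 OR NOT p11) — NOT p6 is true.
  3. (p10 OR p4 OR p8) — p4 is true.
  4. (NOT p1 OR NOT p8 OR NOT p9) — NOT p8 is true.
  5. (NOT p9 OR NOT p8 OR NOT p2) — NOT p8 is true.
  6. (NOT p3 OR NOT p2 OR NOT p1) — NOT p3 is true.
  7. (NOT p11 OR NOT p7) — NOT p7 is true.
  8. (p4 OR NOT p7 OR p10) — NOT p7 is true.
  9. (NOT p4 OR NOT p7) — NOT p7 is true.
  10. (p4 OR NOT p10 OR p7) — p4 is true.
  11. (p1 OR NOT p7 OR NOT p9) — NOT p7 is true.
  12. (p8 OR p2 OR NOT p5) — p2 is true.
  13. (NOT p3 OR NOT p5) — NOT p5 is true.
  14. (p5 OR p1) — p1 is true.
  15. (NOT p4 OR NOT p3) — NOT p3 is true.
  16. (p11 OR NOT p1) — p11 is true.
  17. (NOT p2 OR NOT p8 OR p10) — NOT p8 is true.
  18. (p4 OR NOT p6) — NOT p6 is true.
  19. (NOT p9 OR NOT p7) — NOT p7 is true.
  20. (p2 OR p1) — p1 is true.
  21. (p1 OR NOT p5) — p1 is true.
  22. (NOT p8 OR NOT p11 OR NOT p2) — NOT p8 is true.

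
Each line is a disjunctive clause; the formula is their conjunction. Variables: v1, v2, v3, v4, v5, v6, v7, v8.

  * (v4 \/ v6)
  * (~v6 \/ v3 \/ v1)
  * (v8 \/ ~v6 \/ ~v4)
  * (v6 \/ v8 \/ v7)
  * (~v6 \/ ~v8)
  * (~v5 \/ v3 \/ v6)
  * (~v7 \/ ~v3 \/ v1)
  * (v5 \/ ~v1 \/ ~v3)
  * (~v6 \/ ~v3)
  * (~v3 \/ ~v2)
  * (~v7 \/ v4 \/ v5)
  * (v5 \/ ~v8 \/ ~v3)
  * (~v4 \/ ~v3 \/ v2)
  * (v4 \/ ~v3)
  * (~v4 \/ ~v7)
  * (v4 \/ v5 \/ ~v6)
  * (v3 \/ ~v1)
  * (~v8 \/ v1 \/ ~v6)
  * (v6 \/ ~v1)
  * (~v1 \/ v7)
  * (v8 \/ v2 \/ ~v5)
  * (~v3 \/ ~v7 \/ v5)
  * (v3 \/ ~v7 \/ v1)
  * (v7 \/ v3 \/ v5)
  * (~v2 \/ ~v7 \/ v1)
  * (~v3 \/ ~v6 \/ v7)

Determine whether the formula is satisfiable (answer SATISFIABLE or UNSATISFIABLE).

UNSATISFIABLE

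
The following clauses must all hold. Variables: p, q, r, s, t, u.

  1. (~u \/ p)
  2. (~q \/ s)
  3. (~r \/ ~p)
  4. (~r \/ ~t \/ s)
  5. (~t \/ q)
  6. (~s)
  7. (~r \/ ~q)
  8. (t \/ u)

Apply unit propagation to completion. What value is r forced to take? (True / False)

(~s) stands alone — s = False.
From (~q \/ s) and s = False: q = False.
(~t \/ q): since q = False, the clause reduces to (~t). t = False.
From (t \/ u) and t = False: u = True.
(~u \/ p): since u = True, the clause reduces to (p). p = True.
In (~r \/ ~p), ~p is now false; ~r must hold, so r = False.

False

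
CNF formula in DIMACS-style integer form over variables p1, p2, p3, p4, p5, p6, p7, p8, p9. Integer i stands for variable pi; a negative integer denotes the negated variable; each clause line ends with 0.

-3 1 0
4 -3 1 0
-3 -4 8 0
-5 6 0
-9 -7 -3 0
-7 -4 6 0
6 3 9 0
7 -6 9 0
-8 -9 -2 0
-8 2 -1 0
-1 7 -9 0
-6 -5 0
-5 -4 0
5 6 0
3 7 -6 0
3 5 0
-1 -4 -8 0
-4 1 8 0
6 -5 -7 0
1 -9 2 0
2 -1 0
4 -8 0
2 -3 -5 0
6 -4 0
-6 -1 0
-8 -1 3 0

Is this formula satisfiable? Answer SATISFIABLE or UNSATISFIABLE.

UNSATISFIABLE

p1 = True:
  propagation gives p2=True, p6=False, p5=False; an empty clause results — contradiction.
p1 = False:
  propagation gives p3=False, p5=True, p6=True; an empty clause results — contradiction.
Every branch closes, so no satisfying assignment exists.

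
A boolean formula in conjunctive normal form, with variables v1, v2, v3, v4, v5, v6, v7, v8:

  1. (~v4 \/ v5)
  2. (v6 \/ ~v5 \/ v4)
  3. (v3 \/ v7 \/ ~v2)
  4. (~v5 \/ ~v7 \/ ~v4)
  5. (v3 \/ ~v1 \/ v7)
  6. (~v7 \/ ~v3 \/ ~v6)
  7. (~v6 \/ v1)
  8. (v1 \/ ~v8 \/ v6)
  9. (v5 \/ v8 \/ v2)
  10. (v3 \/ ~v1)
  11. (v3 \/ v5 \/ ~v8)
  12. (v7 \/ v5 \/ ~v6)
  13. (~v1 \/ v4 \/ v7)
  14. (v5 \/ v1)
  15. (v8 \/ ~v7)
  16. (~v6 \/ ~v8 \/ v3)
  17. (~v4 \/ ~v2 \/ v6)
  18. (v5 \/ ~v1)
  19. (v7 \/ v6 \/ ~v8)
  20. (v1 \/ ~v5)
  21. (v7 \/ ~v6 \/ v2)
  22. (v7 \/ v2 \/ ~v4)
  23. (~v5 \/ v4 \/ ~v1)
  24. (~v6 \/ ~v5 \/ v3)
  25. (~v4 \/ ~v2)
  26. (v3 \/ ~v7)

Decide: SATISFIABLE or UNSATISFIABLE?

UNSATISFIABLE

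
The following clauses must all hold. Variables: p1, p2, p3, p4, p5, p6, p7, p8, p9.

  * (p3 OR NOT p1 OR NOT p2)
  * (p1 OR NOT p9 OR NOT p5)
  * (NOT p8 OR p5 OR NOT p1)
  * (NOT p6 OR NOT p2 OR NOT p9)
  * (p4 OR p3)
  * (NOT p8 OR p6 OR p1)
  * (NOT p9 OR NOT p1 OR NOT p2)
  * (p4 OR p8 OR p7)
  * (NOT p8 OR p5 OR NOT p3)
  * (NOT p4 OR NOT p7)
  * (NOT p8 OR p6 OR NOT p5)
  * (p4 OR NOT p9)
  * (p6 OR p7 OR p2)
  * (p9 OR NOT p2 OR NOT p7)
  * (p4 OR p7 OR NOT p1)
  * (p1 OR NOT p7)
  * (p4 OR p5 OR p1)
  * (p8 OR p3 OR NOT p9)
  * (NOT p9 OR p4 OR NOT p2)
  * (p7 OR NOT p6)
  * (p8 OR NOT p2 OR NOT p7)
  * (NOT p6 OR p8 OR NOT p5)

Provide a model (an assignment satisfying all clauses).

p1 = F, p2 = T, p3 = F, p4 = T, p5 = T, p6 = F, p7 = F, p8 = F, p9 = F

Check each clause:
  1. (NOT p1 OR NOT p2 OR p3) — NOT p1 is true.
  2. (p1 OR NOT p5 OR NOT p9) — NOT p9 is true.
  3. (p5 OR NOT p1 OR NOT p8) — NOT p8 is true.
  4. (NOT p9 OR NOT p2 OR NOT p6) — NOT p6 is true.
  5. (p3 OR p4) — p4 is true.
  6. (NOT p8 OR p6 OR p1) — NOT p8 is true.
  7. (NOT p9 OR NOT p1 OR NOT p2) — NOT p9 is true.
  8. (p8 OR p7 OR p4) — p4 is true.
  9. (NOT p8 OR p5 OR NOT p3) — NOT p8 is true.
  10. (NOT p7 OR NOT p4) — NOT p7 is true.
  11. (p6 OR NOT p8 OR NOT p5) — NOT p8 is true.
  12. (p4 OR NOT p9) — p4 is true.
  13. (p7 OR p6 OR p2) — p2 is true.
  14. (NOT p7 OR p9 OR NOT p2) — NOT p7 is true.
  15. (p4 OR p7 OR NOT p1) — p4 is true.
  16. (p1 OR NOT p7) — NOT p7 is true.
  17. (p4 OR p1 OR p5) — p4 is true.
  18. (p8 OR p3 OR NOT p9) — NOT p9 is true.
  19. (p4 OR NOT p9 OR NOT p2) — p4 is true.
  20. (NOT p6 OR p7) — NOT p6 is true.
  21. (NOT p7 OR p8 OR NOT p2) — NOT p7 is true.
  22. (NOT p5 OR p8 OR NOT p6) — NOT p6 is true.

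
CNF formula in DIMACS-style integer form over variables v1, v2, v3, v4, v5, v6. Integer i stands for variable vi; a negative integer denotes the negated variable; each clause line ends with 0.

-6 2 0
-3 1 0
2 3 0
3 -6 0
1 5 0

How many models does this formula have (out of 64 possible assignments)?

18

Case analysis on v3 and v1:
  v3=T, v1=T: v4, v5 free; 3 ways for (v2,v6) × 2^2 = 12.
  v3=T, v1=F: a clause becomes empty — 0.
  v3=F, v1=T: remaining (v2,v4,v5,v6) ∈ {(T,F,F,F); (T,F,T,F); (T,T,F,F); (T,T,T,F)} — 4.
  v3=F, v1=F: remaining (v2,v4,v5,v6) ∈ {(T,F,T,F); (T,T,T,F)} — 2.
Total: 12 + 0 + 4 + 2 = 18.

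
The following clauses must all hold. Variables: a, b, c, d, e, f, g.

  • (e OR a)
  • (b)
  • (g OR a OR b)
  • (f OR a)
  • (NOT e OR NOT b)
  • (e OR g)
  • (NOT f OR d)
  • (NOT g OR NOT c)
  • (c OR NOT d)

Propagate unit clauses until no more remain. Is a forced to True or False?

(b) is a unit clause: b = True.
(NOT e OR NOT b): since b = True, the clause reduces to (NOT e). e = False.
(a OR e) with e = False leaves only a, so a = True.

True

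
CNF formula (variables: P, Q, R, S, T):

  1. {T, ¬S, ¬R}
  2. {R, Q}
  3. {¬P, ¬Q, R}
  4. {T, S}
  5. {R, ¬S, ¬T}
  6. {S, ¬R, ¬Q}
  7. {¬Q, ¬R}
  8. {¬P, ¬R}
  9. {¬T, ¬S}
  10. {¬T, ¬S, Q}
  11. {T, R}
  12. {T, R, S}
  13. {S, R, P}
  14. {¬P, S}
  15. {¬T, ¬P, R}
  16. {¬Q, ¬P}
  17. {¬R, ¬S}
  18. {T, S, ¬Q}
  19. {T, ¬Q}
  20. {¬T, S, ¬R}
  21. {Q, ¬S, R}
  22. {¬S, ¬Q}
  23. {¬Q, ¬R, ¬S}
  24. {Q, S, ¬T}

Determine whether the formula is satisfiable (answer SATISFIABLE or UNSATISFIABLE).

S = True:
  propagation gives T=False, R=False; an empty clause results — contradiction.
S = False:
  propagation gives T=True, P=False, R=True; an empty clause results — contradiction.
Every branch closes, so no satisfying assignment exists.

UNSATISFIABLE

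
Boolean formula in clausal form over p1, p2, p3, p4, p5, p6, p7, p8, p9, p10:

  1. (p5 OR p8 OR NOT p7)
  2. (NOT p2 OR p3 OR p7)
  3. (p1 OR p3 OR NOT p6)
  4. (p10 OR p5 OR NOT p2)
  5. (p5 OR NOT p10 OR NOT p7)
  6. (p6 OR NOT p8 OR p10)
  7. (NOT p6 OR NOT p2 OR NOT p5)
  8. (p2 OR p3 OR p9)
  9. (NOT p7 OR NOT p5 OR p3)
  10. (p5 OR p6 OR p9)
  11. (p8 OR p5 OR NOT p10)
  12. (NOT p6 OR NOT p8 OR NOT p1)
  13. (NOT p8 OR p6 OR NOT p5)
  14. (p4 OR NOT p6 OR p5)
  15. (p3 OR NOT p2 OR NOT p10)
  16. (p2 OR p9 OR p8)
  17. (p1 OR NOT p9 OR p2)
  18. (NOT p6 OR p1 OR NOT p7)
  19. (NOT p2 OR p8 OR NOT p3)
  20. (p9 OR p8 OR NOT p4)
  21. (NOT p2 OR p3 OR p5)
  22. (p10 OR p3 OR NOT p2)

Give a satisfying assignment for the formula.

p1=True, p2=False, p3=True, p4=True, p5=False, p6=True, p7=False, p8=False, p9=True, p10=False

Check each clause:
  1. (p8 OR NOT p7 OR p5) — NOT p7 is true.
  2. (p3 OR p7 OR NOT p2) — p3 is true.
  3. (p3 OR NOT p6 OR p1) — p1 is true.
  4. (NOT p2 OR p5 OR p10) — NOT p2 is true.
  5. (p5 OR NOT p7 OR NOT p10) — NOT p7 is true.
  6. (p6 OR p10 OR NOT p8) — NOT p8 is true.
  7. (NOT p2 OR NOT p5 OR NOT p6) — NOT p5 is true.
  8. (p9 OR p3 OR p2) — p9 is true.
  9. (p3 OR NOT p5 OR NOT p7) — NOT p7 is true.
  10. (p6 OR p9 OR p5) — p9 is true.
  11. (p8 OR p5 OR NOT p10) — NOT p10 is true.
  12. (NOT p1 OR NOT p8 OR NOT p6) — NOT p8 is true.
  13. (NOT p8 OR NOT p5 OR p6) — NOT p8 is true.
  14. (p4 OR p5 OR NOT p6) — p4 is true.
  15. (p3 OR NOT p10 OR NOT p2) — p3 is true.
  16. (p2 OR p9 OR p8) — p9 is true.
  17. (NOT p9 OR p1 OR p2) — p1 is true.
  18. (p1 OR NOT p6 OR NOT p7) — NOT p7 is true.
  19. (p8 OR NOT p2 OR NOT p3) — NOT p2 is true.
  20. (NOT p4 OR p9 OR p8) — p9 is true.
  21. (NOT p2 OR p5 OR p3) — p3 is true.
  22. (p3 OR NOT p2 OR p10) — p3 is true.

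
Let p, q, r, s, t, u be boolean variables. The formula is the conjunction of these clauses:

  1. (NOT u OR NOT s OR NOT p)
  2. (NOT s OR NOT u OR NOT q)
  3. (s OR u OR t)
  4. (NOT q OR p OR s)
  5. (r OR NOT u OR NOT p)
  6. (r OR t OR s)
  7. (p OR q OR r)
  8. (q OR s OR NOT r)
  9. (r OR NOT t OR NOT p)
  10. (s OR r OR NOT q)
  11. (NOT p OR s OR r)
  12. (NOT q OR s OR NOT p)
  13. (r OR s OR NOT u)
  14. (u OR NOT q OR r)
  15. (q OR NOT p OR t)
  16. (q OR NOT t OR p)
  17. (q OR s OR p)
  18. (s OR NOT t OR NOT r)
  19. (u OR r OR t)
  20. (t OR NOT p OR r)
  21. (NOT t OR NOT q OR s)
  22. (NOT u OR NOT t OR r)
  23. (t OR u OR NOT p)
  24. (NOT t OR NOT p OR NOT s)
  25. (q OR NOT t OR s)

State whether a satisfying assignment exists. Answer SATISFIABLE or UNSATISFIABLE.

Branch on p: take p = False.
For the remaining variables, q = False, r = True, s = True, t = False, u = False works.
Every clause has at least one true literal under this assignment.
So p=F  q=F  r=T  s=T  t=F  u=F is a satisfying assignment.

SATISFIABLE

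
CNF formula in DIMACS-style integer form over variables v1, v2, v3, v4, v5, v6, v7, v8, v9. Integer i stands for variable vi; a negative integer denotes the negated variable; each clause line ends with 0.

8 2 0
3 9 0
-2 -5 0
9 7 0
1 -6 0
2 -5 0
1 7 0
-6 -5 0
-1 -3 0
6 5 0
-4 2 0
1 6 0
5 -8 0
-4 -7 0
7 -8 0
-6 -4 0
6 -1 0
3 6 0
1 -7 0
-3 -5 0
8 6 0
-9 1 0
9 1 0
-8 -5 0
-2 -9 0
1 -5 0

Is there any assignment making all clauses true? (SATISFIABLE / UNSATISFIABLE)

UNSATISFIABLE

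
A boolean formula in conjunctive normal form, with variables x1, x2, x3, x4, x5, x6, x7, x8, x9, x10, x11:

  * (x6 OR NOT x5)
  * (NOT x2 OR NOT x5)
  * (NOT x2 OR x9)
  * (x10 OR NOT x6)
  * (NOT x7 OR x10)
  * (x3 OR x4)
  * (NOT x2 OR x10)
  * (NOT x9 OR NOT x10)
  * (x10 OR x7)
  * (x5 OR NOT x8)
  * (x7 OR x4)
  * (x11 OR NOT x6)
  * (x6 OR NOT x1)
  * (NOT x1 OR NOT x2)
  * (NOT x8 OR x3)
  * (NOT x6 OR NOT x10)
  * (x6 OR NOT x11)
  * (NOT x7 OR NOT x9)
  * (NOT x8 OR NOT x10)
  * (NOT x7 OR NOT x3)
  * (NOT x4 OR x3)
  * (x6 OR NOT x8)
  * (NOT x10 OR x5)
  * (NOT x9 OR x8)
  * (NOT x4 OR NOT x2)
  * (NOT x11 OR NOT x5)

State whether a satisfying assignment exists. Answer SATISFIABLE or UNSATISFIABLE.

UNSATISFIABLE

x10 = True:
  propagation gives x9=False, x2=False, x6=False, x5=False; an empty clause results — contradiction.
x10 = False:
  propagation gives x6=False, x5=False, x7=False; an empty clause results — contradiction.
Every branch closes, so no satisfying assignment exists.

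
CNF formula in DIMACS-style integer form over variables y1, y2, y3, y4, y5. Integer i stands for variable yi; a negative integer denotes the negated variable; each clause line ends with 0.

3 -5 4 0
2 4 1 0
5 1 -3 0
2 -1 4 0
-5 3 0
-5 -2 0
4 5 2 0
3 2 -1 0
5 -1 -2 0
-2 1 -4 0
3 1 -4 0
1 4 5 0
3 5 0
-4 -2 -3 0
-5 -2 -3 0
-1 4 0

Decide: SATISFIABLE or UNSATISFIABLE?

Branch on y1: take y1 = True.
  then y4 is forced to True.
The remaining clauses are satisfied by y2 = False, y3 = True, y5 = True.
Every clause has at least one true literal under this assignment.
So y1=T, y2=F, y3=T, y4=T, y5=T is a satisfying assignment.

SATISFIABLE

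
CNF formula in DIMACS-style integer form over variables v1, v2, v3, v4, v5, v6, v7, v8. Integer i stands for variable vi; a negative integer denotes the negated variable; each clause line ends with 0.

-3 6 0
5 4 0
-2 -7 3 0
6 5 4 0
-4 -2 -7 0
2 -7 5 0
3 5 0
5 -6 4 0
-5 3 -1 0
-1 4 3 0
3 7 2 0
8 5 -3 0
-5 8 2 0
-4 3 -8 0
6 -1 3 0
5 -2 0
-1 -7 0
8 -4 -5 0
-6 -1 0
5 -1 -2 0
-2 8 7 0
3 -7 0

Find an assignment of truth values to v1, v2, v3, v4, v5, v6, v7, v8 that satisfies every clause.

v1=F, v2=T, v3=T, v4=T, v5=T, v6=T, v7=F, v8=T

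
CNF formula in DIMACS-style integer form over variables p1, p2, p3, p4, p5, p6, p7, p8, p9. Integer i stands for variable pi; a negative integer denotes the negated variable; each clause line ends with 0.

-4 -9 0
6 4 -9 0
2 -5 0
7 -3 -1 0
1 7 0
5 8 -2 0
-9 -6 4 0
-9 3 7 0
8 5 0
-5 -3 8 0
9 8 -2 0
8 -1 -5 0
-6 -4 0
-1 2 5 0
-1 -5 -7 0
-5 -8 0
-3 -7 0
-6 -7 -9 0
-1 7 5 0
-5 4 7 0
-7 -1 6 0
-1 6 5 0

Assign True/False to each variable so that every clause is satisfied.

p1 = False, p2 = False, p3 = False, p4 = False, p5 = False, p6 = False, p7 = True, p8 = True, p9 = False

Check each clause:
  1. (NOT p4 OR NOT p9) — NOT p4 is true.
  2. (NOT p9 OR p6 OR p4) — NOT p9 is true.
  3. (p2 OR NOT p5) — NOT p5 is true.
  4. (NOT p3 OR p7 OR NOT p1) — NOT p3 is true.
  5. (p7 OR p1) — p7 is true.
  6. (NOT p2 OR p5 OR p8) — p8 is true.
  7. (p4 OR NOT p9 OR NOT p6) — NOT p6 is true.
  8. (p3 OR p7 OR NOT p9) — NOT p9 is true.
  9. (p8 OR p5) — p8 is true.
  10. (NOT p5 OR p8 OR NOT p3) — p8 is true.
  11. (NOT p2 OR p8 OR p9) — p8 is true.
  12. (p8 OR NOT p5 OR NOT p1) — p8 is true.
  13. (NOT p6 OR NOT p4) — NOT p6 is true.
  14. (p5 OR p2 OR NOT p1) — NOT p1 is true.
  15. (NOT p1 OR NOT p7 OR NOT p5) — NOT p5 is true.
  16. (NOT p5 OR NOT p8) — NOT p5 is true.
  17. (NOT p3 OR NOT p7) — NOT p3 is true.
  18. (NOT p9 OR NOT p6 OR NOT p7) — NOT p6 is true.
  19. (p5 OR p7 OR NOT p1) — NOT p1 is true.
  20. (p4 OR NOT p5 OR p7) — NOT p5 is true.
  21. (NOT p1 OR p6 OR NOT p7) — NOT p1 is true.
  22. (p6 OR p5 OR NOT p1) — NOT p1 is true.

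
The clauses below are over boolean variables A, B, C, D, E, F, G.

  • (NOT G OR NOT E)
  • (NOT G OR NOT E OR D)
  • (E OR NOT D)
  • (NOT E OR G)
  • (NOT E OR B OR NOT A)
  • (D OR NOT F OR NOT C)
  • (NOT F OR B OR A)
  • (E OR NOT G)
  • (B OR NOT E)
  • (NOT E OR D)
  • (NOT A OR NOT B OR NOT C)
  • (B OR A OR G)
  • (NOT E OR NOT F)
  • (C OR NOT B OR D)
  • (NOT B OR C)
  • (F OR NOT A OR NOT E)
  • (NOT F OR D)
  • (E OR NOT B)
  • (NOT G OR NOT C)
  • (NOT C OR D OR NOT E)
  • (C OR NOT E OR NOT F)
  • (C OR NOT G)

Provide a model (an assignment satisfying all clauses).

A=1, B=0, C=0, D=0, E=0, F=0, G=0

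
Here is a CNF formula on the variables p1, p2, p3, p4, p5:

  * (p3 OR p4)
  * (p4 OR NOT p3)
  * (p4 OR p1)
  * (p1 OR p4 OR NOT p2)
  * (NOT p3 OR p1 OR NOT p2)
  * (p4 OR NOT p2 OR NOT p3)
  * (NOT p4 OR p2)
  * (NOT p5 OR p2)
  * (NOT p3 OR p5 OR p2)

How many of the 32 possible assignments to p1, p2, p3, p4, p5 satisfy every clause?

6

Satisfying assignments:
  p1=F p2=T p3=F p4=T p5=F
  p1=F p2=T p3=F p4=T p5=T
  p1=T p2=T p3=F p4=T p5=F
  p1=T p2=T p3=F p4=T p5=T
  p1=T p2=T p3=T p4=T p5=F
  p1=T p2=T p3=T p4=T p5=T
That's 6 in total.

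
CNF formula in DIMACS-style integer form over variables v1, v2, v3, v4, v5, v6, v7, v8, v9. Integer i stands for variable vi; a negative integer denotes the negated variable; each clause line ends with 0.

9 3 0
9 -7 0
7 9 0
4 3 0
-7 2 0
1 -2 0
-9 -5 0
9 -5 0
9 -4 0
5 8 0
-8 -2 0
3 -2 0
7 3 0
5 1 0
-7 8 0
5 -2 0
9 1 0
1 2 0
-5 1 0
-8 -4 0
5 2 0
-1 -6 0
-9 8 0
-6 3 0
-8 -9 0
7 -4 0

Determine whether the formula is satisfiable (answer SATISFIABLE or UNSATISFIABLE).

v9 = True:
  propagation gives v5=False, v8=True; an empty clause results — contradiction.
v9 = False:
  propagation gives v3=True, v7=False; an empty clause results — contradiction.
Every branch closes, so no satisfying assignment exists.

UNSATISFIABLE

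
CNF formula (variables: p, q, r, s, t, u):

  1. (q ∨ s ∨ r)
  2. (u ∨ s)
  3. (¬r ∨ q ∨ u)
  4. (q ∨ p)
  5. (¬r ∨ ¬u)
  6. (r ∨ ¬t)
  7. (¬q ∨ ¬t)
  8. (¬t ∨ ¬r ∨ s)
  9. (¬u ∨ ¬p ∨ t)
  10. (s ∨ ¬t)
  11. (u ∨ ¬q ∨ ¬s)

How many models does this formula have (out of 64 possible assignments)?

3

Satisfying assignments:
  p=F q=T r=F s=F t=F u=T
  p=F q=T r=F s=T t=F u=T
  p=T q=F r=F s=T t=F u=F
That's 3 in total.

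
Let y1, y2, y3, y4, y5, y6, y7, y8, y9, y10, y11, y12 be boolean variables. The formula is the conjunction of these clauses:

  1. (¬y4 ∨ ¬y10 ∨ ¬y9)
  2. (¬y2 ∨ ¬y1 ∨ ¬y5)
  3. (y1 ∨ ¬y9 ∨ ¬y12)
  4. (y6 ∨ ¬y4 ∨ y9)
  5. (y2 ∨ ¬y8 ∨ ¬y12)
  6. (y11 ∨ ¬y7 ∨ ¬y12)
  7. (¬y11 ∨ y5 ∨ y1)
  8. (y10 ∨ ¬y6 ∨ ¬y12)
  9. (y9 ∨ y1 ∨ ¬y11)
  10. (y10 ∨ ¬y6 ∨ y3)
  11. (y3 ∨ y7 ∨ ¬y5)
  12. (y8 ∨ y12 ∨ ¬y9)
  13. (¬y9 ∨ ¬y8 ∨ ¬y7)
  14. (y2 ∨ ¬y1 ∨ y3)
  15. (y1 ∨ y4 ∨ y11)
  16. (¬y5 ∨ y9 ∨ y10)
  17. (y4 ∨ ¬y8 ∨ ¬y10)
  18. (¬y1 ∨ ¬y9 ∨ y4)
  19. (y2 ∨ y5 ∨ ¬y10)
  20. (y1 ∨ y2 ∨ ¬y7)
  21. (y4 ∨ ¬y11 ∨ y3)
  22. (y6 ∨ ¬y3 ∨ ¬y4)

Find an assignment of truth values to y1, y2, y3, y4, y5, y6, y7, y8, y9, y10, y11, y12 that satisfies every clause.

y1=T, y2=T, y3=F, y4=F, y5=F, y6=T, y7=F, y8=F, y9=F, y10=T, y11=F, y12=F

Check each clause:
  1. (¬y4 ∨ ¬y10 ∨ ¬y9) — ¬y4 is true.
  2. (¬y5 ∨ ¬y1 ∨ ¬y2) — ¬y5 is true.
  3. (¬y12 ∨ y1 ∨ ¬y9) — y1 is true.
  4. (y9 ∨ y6 ∨ ¬y4) — ¬y4 is true.
  5. (¬y8 ∨ ¬y12 ∨ y2) — ¬y8 is true.
  6. (¬y12 ∨ ¬y7 ∨ y11) — ¬y7 is true.
  7. (y5 ∨ y1 ∨ ¬y11) — y1 is true.
  8. (¬y12 ∨ ¬y6 ∨ y10) — y10 is true.
  9. (y1 ∨ y9 ∨ ¬y11) — ¬y11 is true.
  10. (y3 ∨ ¬y6 ∨ y10) — y10 is true.
  11. (y7 ∨ ¬y5 ∨ y3) — ¬y5 is true.
  12. (¬y9 ∨ y12 ∨ y8) — ¬y9 is true.
  13. (¬y9 ∨ ¬y8 ∨ ¬y7) — ¬y8 is true.
  14. (y3 ∨ y2 ∨ ¬y1) — y2 is true.
  15. (y11 ∨ y1 ∨ y4) — y1 is true.
  16. (y9 ∨ y10 ∨ ¬y5) — y10 is true.
  17. (y4 ∨ ¬y8 ∨ ¬y10) — ¬y8 is true.
  18. (y4 ∨ ¬y9 ∨ ¬y1) — ¬y9 is true.
  19. (y5 ∨ ¬y10 ∨ y2) — y2 is true.
  20. (y1 ∨ y2 ∨ ¬y7) — ¬y7 is true.
  21. (y4 ∨ y3 ∨ ¬y11) — ¬y11 is true.
  22. (y6 ∨ ¬y3 ∨ ¬y4) — ¬y4 is true.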